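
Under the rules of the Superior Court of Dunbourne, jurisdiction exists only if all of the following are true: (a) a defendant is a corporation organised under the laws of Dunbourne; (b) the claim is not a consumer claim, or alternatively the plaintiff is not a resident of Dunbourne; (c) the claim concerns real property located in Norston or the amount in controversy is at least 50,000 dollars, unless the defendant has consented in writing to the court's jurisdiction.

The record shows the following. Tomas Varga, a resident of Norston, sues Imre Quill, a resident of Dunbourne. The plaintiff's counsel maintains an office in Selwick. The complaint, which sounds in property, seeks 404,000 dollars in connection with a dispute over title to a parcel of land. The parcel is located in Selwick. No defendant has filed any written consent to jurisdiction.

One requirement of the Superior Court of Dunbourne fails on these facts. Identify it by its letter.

The Superior Court of Dunbourne:
  (a) No defendant is a corporation. Not met.
  (b) The claim is a property claim, not a consumer claim, so one alternative holds. Met.
  (c) The amount in controversy is $404,000, which meets the USD 50,000 floor, which satisfies one of the alternatives. Met.
Only condition (a) fails.

(a)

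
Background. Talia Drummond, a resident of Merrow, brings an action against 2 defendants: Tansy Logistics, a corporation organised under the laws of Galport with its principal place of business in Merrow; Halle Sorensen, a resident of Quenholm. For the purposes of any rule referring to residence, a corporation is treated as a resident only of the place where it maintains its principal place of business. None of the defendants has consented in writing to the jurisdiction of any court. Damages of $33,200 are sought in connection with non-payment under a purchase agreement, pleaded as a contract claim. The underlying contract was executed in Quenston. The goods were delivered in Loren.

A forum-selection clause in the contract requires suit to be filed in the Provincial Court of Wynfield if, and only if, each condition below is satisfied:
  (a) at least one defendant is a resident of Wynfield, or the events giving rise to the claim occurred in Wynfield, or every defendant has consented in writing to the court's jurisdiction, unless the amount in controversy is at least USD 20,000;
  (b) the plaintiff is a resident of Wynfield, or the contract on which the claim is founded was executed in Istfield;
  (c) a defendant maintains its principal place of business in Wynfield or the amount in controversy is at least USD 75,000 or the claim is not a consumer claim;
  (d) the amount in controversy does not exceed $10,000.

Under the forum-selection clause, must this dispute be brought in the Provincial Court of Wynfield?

The Provincial Court of Wynfield:
  (a) No defendant resides in Wynfield (they reside in Merrow, Quenholm); the operative events occurred in Loren, not Wynfield; no such written consent has been filed — every alternative fails. However, the amount in controversy is 33,200 dollars, which meets the USD 20,000 floor, so the 'unless' proviso supplies this condition. Condition met.
  (b) The plaintiff resides in Merrow, not Wynfield; the contract was executed in Quenston, not Istfield — every alternative fails. Not met.
  (c) The claim is a contract claim, not a consumer claim, so one alternative holds. Met.
  (d) The amount in controversy is 33,200 dollars, above the $10,000 ceiling. Condition not met.
  → The clause does not apply.

No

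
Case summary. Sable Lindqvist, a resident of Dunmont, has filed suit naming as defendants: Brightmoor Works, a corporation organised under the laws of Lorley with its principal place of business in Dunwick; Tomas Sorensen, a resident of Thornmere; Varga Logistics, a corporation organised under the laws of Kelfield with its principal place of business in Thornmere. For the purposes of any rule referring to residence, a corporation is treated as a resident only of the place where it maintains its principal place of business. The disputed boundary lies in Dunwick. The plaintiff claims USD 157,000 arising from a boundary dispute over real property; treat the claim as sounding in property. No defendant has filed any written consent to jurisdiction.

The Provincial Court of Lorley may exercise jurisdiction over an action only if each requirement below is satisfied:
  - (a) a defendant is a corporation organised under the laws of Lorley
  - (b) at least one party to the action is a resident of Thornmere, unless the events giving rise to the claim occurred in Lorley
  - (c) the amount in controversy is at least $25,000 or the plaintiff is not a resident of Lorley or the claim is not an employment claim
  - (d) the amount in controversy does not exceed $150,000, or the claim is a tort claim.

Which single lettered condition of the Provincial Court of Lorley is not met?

(d)

The Provincial Court of Lorley:
  (a) Brightmoor Works is organised under the laws of Lorley. Met.
  (b) Tomas Sorensen resides in Thornmere. Condition met.
  (c) The amount in controversy is USD 157,000, which meets the $25,000 floor, so one alternative holds. Satisfied.
  (d) The amount in controversy is USD 157,000, above the $150,000 ceiling; the claim is a property claim, not a tort claim — none of the alternatives is met. Not satisfied.
Only condition (d) fails.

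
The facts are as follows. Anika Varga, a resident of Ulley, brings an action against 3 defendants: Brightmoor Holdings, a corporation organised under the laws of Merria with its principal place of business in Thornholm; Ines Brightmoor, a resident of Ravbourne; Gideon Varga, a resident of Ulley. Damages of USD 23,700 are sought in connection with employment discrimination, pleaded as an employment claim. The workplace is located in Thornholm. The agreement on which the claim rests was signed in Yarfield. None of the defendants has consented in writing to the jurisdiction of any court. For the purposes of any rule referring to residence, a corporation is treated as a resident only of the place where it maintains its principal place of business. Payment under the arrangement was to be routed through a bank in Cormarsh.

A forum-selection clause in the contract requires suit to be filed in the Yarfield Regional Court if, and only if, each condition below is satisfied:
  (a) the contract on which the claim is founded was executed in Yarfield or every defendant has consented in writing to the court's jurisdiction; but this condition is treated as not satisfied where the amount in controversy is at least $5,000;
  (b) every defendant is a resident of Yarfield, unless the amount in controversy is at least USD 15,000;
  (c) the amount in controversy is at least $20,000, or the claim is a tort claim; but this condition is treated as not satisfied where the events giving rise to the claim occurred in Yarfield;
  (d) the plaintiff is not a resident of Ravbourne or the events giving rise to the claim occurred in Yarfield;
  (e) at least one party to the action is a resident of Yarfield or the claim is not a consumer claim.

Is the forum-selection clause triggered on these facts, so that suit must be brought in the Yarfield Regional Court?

No

The Yarfield Regional Court:
  (a) The contract was executed in Yarfield, so one alternative holds. However, the amount in controversy is USD 23,700, which meets the $5,000 floor, which falls within the stated exception and so defeats the condition. Fails.
  (b) The defendants reside as follows — Brightmoor Holdings in Thornholm, Ines Brightmoor in Ravbourne, Gideon Varga in Ulley — not all in Yarfield. The proviso rescues it, though: the amount in controversy is $23,700, which meets the $15,000 floor. Condition met.
  (c) The amount in controversy is USD 23,700, which meets the $20,000 floor, so one alternative holds. The carve-out does not apply: the operative events occurred in Thornholm, not Yarfield. Condition met.
  (d) The plaintiff resides in Ulley, which is not Ravbourne, which satisfies one of the alternatives. Condition met.
  (e) The claim is an employment claim, not a consumer claim, so this disjunct is met. Satisfied.
  → Forum clause is not triggered.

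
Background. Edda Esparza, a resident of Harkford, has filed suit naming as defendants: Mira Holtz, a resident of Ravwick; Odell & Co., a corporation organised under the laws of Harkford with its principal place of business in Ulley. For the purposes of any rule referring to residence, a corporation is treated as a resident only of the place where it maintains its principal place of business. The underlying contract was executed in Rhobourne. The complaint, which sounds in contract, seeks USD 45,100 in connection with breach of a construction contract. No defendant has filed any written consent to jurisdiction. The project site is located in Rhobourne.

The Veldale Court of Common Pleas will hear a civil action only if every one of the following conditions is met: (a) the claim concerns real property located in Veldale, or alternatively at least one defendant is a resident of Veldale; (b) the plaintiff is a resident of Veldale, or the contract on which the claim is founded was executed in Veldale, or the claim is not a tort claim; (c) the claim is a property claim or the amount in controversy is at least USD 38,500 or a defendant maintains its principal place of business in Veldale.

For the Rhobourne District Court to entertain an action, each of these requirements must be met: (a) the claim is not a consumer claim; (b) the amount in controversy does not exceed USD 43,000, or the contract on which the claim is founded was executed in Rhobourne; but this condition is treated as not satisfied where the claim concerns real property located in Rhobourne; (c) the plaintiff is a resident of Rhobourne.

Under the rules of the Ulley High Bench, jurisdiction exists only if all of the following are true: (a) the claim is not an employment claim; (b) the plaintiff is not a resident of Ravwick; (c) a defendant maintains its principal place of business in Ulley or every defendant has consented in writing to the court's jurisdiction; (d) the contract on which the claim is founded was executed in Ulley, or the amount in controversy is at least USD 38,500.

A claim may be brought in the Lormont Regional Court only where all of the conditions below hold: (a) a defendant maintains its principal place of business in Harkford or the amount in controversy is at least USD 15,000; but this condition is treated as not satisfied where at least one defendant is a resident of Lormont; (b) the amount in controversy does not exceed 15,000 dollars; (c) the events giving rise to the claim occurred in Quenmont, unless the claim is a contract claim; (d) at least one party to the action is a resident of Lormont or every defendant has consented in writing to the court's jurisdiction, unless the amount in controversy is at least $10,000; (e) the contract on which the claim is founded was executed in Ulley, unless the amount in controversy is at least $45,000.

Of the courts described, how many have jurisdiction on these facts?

1

The Veldale Court of Common Pleas:
  (a) The claim does not concern real property; no defendant resides in Veldale (they reside in Ravwick, Ulley) — every alternative fails. Fails.
  (b) The claim is a contract claim, not a tort claim — that alternative is enough. Satisfied.
  (c) The amount in controversy is $45,100, which meets the 38,500 dollars floor — that alternative is enough. Condition met.
  → No jurisdiction.
The Rhobourne District Court:
  (a) The claim is a contract claim, not a consumer claim. Satisfied.
  (b) The contract was executed in Rhobourne, so this disjunct is met. And the carve-out is inapplicable — the claim does not concern real property. Met.
  (c) The plaintiff resides in Harkford, not Rhobourne. Not satisfied.
  → No jurisdiction.
The Ulley High Bench:
  (a) The claim is a contract claim, not an employment claim. Satisfied.
  (b) The plaintiff resides in Harkford, which is not Ravwick. Satisfied.
  (c) Odell & Co. has its principal place of business in Ulley — that alternative is enough. Met.
  (d) The amount in controversy is 45,100 dollars, which meets the $38,500 floor, so this disjunct is met. Condition met.
  → Jurisdiction lies.
The Lormont Regional Court:
  (a) The amount in controversy is $45,100, which meets the USD 15,000 floor, so this disjunct is met. The exception is not triggered, since no defendant resides in Lormont (they reside in Ravwick, Ulley). Condition met.
  (b) The amount in controversy is $45,100, above the USD 15,000 ceiling. Not met.
  (c) The operative events occurred in Rhobourne, not Quenmont. However, the claim is a contract claim, so the 'unless' proviso supplies this condition. Condition met.
  (d) No party resides in Lormont; no such written consent has been filed — every alternative fails. The proviso rescues it, though: the amount in controversy is 45,100 dollars, which meets the $10,000 floor. Met.
  (e) The contract was executed in Rhobourne, not Ulley. The proviso rescues it, though: the amount in controversy is $45,100, which meets the $45,000 floor. Satisfied.
  → Not every requirement is met — no jurisdiction.
Courts with jurisdiction: the Ulley High Bench — 1 in total.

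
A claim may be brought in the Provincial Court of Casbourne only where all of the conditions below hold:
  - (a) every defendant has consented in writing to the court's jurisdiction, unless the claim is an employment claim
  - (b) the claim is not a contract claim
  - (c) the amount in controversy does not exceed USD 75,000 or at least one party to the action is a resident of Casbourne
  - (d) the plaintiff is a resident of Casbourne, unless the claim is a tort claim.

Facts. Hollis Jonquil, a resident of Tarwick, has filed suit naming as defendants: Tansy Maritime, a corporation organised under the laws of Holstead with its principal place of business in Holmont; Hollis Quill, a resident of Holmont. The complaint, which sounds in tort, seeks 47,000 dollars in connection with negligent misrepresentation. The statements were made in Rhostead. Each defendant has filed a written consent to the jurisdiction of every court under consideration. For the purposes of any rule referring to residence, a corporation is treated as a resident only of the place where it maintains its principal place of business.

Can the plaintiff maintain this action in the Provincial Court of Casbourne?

The Provincial Court of Casbourne:
  (a) Every defendant has filed written consent. Condition met.
  (b) The claim is a tort claim, not a contract claim. Satisfied.
  (c) The amount in controversy is $47,000, within the 75,000 dollars ceiling — that alternative is enough. Met.
  (d) The plaintiff resides in Tarwick, not Casbourne. However, the claim is a tort claim, so the 'unless' proviso supplies this condition. Condition met.
  → The court has jurisdiction.

Yes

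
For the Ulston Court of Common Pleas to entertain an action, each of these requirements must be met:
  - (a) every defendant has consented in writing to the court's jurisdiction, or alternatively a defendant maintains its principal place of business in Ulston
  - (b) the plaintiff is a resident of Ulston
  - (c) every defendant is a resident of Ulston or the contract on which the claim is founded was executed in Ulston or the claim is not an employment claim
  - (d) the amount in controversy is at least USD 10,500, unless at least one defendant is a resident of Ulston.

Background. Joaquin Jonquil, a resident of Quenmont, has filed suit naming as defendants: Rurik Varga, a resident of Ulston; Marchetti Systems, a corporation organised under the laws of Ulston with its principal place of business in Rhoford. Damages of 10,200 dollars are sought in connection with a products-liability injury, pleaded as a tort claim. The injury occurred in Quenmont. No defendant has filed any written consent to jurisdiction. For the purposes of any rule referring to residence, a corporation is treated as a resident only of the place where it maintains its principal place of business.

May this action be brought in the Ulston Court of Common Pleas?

The Ulston Court of Common Pleas:
  (a) No such written consent has been filed; the corporate defendant(s) have their principal place of business in Rhoford, not Ulston — no alternative holds. Fails.
  (b) The plaintiff resides in Quenmont, not Ulston. Condition not met.
  (c) The claim is a tort claim, not an employment claim — that alternative is enough. Satisfied.
  (d) The amount in controversy is USD 10,200, below the 10,500 dollars floor. The proviso rescues it, though: Rurik Varga resides in Ulston. Met.
  → At least one condition fails; no jurisdiction.

No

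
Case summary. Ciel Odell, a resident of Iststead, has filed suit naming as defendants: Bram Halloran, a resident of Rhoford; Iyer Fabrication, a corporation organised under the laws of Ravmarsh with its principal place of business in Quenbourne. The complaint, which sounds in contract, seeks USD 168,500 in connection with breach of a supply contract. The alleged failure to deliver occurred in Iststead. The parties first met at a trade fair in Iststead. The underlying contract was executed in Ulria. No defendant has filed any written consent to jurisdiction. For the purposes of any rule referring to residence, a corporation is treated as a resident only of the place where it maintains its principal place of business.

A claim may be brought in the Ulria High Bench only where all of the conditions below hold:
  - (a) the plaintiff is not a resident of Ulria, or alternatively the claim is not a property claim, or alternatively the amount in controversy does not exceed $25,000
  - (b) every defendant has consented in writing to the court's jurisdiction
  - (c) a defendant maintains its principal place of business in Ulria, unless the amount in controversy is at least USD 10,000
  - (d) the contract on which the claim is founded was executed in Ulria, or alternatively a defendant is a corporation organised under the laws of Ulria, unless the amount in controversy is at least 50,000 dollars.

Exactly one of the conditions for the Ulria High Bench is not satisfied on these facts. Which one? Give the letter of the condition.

The Ulria High Bench:
  (a) The plaintiff resides in Iststead, which is not Ulria, so this disjunct is met. Met.
  (b) No such written consent has been filed. Not satisfied.
  (c) The corporate defendant(s) have their principal place of business in Quenbourne, not Ulria. The proviso rescues it, though: the amount in controversy is USD 168,500, which meets the 10,000 dollars floor. Met.
  (d) The contract was executed in Ulria, which satisfies one of the alternatives. Met.
Only condition (b) fails.

(b)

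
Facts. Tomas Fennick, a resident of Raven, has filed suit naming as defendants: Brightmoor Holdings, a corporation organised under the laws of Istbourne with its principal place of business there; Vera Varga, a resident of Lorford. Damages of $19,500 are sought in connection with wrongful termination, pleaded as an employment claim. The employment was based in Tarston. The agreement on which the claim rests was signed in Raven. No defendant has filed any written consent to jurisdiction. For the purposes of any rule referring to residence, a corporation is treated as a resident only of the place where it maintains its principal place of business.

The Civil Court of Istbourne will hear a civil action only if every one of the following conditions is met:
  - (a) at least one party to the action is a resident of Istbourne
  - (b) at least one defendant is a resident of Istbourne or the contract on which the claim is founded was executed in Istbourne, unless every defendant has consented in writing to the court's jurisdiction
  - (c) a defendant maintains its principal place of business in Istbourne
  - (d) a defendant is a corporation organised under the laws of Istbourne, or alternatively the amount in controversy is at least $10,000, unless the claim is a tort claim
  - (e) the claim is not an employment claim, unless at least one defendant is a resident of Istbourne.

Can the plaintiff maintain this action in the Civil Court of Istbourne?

The Civil Court of Istbourne:
  (a) Brightmoor Holdings resides in Istbourne. Met.
  (b) Brightmoor Holdings resides in Istbourne, so this disjunct is met. Satisfied.
  (c) Brightmoor Holdings has its principal place of business in Istbourne. Met.
  (d) Brightmoor Holdings is organised under the laws of Istbourne, so one alternative holds. Met.
  (e) The claim is an employment claim. However, Brightmoor Holdings resides in Istbourne, so the 'unless' proviso supplies this condition. Condition met.
  → All conditions met; jurisdiction exists.

Yes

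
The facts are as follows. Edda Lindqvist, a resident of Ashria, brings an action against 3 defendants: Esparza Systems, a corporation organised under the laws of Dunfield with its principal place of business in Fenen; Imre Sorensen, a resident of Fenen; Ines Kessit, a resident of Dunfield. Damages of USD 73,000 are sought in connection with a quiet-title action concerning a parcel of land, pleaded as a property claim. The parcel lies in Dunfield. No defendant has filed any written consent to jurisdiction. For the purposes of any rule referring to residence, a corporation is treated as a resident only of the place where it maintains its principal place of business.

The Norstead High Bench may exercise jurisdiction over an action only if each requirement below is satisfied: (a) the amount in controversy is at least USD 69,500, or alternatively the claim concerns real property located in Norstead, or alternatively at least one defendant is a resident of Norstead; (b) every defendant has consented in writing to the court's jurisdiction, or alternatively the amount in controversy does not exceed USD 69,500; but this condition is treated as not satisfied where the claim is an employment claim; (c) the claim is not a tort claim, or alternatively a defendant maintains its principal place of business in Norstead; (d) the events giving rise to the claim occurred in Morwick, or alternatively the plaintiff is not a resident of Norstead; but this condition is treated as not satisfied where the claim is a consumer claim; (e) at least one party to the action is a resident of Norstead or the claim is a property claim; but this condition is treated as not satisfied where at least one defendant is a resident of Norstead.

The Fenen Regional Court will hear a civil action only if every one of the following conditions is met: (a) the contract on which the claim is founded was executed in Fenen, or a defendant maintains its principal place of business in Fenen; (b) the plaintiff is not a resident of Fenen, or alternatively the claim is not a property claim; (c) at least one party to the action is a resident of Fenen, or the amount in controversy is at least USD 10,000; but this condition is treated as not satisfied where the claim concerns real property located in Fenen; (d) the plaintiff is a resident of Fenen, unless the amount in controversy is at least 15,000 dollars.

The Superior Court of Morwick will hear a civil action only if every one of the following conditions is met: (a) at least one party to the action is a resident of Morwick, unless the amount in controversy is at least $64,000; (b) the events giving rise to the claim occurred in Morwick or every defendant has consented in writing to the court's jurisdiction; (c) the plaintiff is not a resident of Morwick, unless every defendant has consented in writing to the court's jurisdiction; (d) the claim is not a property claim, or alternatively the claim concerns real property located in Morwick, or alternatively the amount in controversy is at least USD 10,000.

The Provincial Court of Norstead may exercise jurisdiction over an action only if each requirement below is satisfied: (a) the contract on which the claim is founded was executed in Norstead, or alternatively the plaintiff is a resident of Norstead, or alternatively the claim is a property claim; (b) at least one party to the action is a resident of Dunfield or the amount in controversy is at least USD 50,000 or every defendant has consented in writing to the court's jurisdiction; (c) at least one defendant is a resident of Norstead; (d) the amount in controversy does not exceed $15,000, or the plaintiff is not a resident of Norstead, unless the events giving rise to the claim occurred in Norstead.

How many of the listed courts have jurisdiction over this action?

The Norstead High Bench:
  (a) The amount in controversy is USD 73,000, which meets the USD 69,500 floor, so one alternative holds. Met.
  (b) No such written consent has been filed; the amount in controversy is 73,000 dollars, above the $69,500 ceiling — no alternative holds. Not satisfied.
  (c) The claim is a property claim, not a tort claim, so one alternative holds. Satisfied.
  (d) The plaintiff resides in Ashria, which is not Norstead, so this disjunct is met. The carve-out does not apply: the claim is a property claim, not a consumer claim. Condition met.
  (e) The claim is a property claim, which satisfies one of the alternatives. The carve-out does not apply: no defendant resides in Norstead (they reside in Fenen, Fenen, Dunfield). Satisfied.
  → The court lacks jurisdiction.
The Fenen Regional Court:
  (a) Esparza Systems has its principal place of business in Fenen, so this disjunct is met. Condition met.
  (b) The plaintiff resides in Ashria, which is not Fenen, so one alternative holds. Condition met.
  (c) Esparza Systems resides in Fenen — that alternative is enough. The carve-out does not apply: the property lies in Dunfield, not Fenen. Satisfied.
  (d) The plaintiff resides in Ashria, not Fenen. However, the amount in controversy is $73,000, which meets the USD 15,000 floor, so the 'unless' proviso supplies this condition. Condition met.
  → Every requirement is satisfied — jurisdiction.
The Superior Court of Morwick:
  (a) No party resides in Morwick. But the amount in controversy is USD 73,000, which meets the 64,000 dollars floor, and the 'unless' clause therefore excuses the requirement. Met.
  (b) The operative events occurred in Dunfield, not Morwick; no such written consent has been filed — none of the alternatives is met. Not met.
  (c) The plaintiff resides in Ashria, which is not Morwick. Met.
  (d) The amount in controversy is $73,000, which meets the 10,000 dollars floor — that alternative is enough. Satisfied.
  → The court lacks jurisdiction.
The Provincial Court of Norstead:
  (a) The claim is a property claim, so this disjunct is met. Satisfied.
  (b) Ines Kessit resides in Dunfield, so this disjunct is met. Met.
  (c) No defendant resides in Norstead (they reside in Fenen, Fenen, Dunfield). Condition not met.
  (d) The plaintiff resides in Ashria, which is not Norstead, which satisfies one of the alternatives. Condition met.
  → The court lacks jurisdiction.
Courts with jurisdiction: the Fenen Regional Court — 1 in total.

1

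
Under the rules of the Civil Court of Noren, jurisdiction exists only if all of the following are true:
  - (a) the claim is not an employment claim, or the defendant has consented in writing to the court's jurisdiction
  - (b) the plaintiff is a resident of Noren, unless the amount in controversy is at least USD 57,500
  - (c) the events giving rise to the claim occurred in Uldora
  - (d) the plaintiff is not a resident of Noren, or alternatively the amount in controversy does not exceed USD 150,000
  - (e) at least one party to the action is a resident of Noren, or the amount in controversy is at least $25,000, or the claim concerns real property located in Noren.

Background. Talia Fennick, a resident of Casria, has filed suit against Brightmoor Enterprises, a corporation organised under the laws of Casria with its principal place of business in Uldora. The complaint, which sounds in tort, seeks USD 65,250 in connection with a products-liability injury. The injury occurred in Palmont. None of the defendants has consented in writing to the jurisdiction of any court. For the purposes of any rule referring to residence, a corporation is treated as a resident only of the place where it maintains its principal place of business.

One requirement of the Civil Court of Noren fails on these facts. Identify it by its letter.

(c)

The Civil Court of Noren:
  (a) The claim is a tort claim, not an employment claim, so this disjunct is met. Condition met.
  (b) The plaintiff resides in Casria, not Noren. However, the amount in controversy is USD 65,250, which meets the USD 57,500 floor, so the 'unless' proviso supplies this condition. Satisfied.
  (c) The operative events occurred in Palmont, not Uldora. Condition not met.
  (d) The plaintiff resides in Casria, which is not Noren, which satisfies one of the alternatives. Met.
  (e) The amount in controversy is 65,250 dollars, which meets the $25,000 floor, which satisfies one of the alternatives. Condition met.
Only condition (c) fails.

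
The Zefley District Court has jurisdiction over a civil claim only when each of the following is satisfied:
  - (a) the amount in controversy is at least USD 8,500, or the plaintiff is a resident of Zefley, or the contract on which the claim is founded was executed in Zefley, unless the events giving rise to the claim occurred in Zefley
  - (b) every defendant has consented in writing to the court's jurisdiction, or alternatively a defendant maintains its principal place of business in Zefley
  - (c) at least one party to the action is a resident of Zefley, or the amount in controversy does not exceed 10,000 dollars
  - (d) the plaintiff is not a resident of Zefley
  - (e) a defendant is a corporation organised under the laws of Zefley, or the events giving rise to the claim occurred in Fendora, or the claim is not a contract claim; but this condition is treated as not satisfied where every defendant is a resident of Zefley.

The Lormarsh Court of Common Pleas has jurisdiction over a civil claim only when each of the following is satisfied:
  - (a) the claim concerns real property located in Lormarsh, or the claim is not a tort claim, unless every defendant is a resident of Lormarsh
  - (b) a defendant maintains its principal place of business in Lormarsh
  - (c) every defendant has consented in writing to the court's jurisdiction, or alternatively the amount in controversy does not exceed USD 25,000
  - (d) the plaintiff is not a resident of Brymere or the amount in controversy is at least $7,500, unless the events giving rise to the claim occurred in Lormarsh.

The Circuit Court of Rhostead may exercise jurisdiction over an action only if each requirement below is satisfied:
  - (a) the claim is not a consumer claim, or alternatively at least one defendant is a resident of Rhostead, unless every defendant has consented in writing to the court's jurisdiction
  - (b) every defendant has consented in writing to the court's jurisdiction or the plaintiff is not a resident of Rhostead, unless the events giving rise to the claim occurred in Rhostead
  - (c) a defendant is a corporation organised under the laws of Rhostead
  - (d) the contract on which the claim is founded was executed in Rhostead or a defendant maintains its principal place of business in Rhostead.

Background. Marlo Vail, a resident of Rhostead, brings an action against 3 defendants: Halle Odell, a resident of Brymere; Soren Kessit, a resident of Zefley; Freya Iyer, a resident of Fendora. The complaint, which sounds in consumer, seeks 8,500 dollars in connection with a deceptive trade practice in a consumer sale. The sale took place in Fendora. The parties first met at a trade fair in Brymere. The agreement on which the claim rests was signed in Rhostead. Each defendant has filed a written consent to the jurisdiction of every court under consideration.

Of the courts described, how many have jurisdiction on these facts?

The Zefley District Court:
  (a) The amount in controversy is 8,500 dollars, which meets the $8,500 floor — that alternative is enough. Met.
  (b) Every defendant has filed written consent, which satisfies one of the alternatives. Satisfied.
  (c) Soren Kessit resides in Zefley, so this disjunct is met. Condition met.
  (d) The plaintiff resides in Rhostead, which is not Zefley. Satisfied.
  (e) The operative events occurred in Fendora, which satisfies one of the alternatives. The exception is not triggered, since the defendants reside as follows — Halle Odell in Brymere, Soren Kessit in Zefley, Freya Iyer in Fendora — not all in Zefley. Met.
  → The court has jurisdiction.
The Lormarsh Court of Common Pleas:
  (a) The claim is a consumer claim, not a tort claim, so one alternative holds. Met.
  (b) No defendant is a corporation. Fails.
  (c) Every defendant has filed written consent — that alternative is enough. Satisfied.
  (d) The plaintiff resides in Rhostead, which is not Brymere, so one alternative holds. Satisfied.
  → The court lacks jurisdiction.
The Circuit Court of Rhostead:
  (a) The claim is a consumer claim; no defendant resides in Rhostead (they reside in Brymere, Zefley, Fendora) — none of the alternatives is met. However, every defendant has filed written consent, so the 'unless' proviso supplies this condition. Met.
  (b) Every defendant has filed written consent, so this disjunct is met. Satisfied.
  (c) No defendant is a corporation. Not satisfied.
  (d) The contract was executed in Rhostead, so this disjunct is met. Condition met.
  → No jurisdiction.
Courts with jurisdiction: the Zefley District Court — 1 in total.

1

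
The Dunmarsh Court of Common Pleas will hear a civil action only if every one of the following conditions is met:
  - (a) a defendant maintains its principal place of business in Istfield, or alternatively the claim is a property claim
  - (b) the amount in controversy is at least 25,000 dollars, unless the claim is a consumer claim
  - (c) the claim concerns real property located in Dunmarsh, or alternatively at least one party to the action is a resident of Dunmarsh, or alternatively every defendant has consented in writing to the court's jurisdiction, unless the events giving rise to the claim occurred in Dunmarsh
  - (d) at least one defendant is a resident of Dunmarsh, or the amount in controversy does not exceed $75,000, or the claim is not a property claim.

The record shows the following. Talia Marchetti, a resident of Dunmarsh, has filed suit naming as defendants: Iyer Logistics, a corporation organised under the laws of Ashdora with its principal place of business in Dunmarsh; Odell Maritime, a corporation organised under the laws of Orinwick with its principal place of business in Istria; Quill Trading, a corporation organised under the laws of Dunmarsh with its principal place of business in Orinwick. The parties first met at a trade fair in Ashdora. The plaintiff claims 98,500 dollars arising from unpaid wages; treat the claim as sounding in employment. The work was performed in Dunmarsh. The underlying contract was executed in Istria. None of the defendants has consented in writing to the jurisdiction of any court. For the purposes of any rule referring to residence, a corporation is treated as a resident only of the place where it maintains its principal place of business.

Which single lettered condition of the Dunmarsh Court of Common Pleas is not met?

(a)

The Dunmarsh Court of Common Pleas:
  (a) The corporate defendant(s) have their principal place of business in Dunmarsh, Istria, Orinwick, not Istfield; the claim is an employment claim, not a property claim — every alternative fails. Not satisfied.
  (b) The amount in controversy is 98,500 dollars, which meets the USD 25,000 floor. Condition met.
  (c) Talia Marchetti resides in Dunmarsh, so one alternative holds. Satisfied.
  (d) Iyer Logistics resides in Dunmarsh, which satisfies one of the alternatives. Condition met.
Only condition (a) fails.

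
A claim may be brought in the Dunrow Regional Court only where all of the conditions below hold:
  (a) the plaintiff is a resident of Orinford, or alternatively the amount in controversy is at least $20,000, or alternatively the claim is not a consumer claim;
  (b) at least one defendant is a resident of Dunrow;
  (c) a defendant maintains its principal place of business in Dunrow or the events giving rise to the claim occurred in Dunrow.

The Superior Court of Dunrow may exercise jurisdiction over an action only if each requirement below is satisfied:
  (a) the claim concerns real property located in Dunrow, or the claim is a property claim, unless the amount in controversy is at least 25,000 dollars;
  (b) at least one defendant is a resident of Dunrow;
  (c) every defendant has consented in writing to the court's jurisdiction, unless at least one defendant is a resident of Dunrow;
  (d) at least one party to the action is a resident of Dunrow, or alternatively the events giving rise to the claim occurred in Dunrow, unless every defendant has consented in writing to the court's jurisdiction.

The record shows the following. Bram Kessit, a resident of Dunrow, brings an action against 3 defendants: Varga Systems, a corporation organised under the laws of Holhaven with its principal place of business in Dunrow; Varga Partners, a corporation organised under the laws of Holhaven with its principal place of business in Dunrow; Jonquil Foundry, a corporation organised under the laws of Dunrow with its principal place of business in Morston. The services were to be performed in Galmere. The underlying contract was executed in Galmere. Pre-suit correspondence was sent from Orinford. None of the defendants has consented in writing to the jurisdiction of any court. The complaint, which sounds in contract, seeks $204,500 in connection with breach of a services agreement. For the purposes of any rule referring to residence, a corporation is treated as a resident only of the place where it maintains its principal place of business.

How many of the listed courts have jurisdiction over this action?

2

The Dunrow Regional Court:
  (a) The amount in controversy is USD 204,500, which meets the 20,000 dollars floor, which satisfies one of the alternatives. Met.
  (b) Varga Systems resides in Dunrow. Met.
  (c) Varga Systems has its principal place of business in Dunrow, so one alternative holds. Met.
  → The court has jurisdiction.
The Superior Court of Dunrow:
  (a) The claim does not concern real property; the claim is a contract claim, not a property claim — every alternative fails. But the amount in controversy is $204,500, which meets the 25,000 dollars floor, and the 'unless' clause therefore excuses the requirement. Met.
  (b) Varga Systems resides in Dunrow. Met.
  (c) No such written consent has been filed. But Varga Systems resides in Dunrow, and the 'unless' clause therefore excuses the requirement. Condition met.
  (d) Bram Kessit resides in Dunrow, so one alternative holds. Satisfied.
  → Every requirement is satisfied — jurisdiction.
Courts with jurisdiction: the Dunrow Regional Court, the Superior Court of Dunrow — 2 in total.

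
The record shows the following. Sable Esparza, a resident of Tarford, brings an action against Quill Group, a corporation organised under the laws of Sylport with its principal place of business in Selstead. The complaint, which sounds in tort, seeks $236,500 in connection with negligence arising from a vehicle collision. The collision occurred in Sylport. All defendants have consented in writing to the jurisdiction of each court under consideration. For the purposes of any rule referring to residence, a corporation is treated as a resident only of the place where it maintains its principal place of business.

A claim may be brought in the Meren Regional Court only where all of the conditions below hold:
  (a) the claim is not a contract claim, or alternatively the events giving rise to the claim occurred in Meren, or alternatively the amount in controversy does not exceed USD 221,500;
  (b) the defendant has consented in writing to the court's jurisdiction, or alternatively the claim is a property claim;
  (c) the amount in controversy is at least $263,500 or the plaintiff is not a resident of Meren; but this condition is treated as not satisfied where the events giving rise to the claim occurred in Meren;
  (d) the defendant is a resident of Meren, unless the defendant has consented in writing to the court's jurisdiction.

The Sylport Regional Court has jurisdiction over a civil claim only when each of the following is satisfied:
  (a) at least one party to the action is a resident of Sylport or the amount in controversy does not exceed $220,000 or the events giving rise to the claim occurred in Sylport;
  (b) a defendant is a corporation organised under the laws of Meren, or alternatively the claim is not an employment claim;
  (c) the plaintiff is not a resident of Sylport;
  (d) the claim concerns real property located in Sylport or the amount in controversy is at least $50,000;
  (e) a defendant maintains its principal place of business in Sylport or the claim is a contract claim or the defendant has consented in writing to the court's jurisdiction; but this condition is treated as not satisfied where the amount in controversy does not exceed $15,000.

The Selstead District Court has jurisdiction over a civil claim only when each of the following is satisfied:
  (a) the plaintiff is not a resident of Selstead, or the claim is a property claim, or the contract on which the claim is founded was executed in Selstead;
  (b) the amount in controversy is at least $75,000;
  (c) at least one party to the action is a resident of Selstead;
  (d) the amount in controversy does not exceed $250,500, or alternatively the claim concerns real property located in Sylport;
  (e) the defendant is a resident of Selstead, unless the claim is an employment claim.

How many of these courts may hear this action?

The Meren Regional Court:
  (a) The claim is a tort claim, not a contract claim — that alternative is enough. Satisfied.
  (b) Every defendant has filed written consent, which satisfies one of the alternatives. Met.
  (c) The plaintiff resides in Tarford, which is not Meren — that alternative is enough. The carve-out does not apply: the operative events occurred in Sylport, not Meren. Satisfied.
  (d) The defendant resides in Selstead, not Meren. The proviso rescues it, though: every defendant has filed written consent. Met.
  → Jurisdiction lies.
The Sylport Regional Court:
  (a) The operative events occurred in Sylport — that alternative is enough. Met.
  (b) The claim is a tort claim, not an employment claim — that alternative is enough. Met.
  (c) The plaintiff resides in Tarford, which is not Sylport. Satisfied.
  (d) The amount in controversy is 236,500 dollars, which meets the 50,000 dollars floor, which satisfies one of the alternatives. Satisfied.
  (e) Every defendant has filed written consent — that alternative is enough. The carve-out does not apply: the amount in controversy is $236,500, above the $15,000 ceiling. Condition met.
  → Jurisdiction lies.
The Selstead District Court:
  (a) The plaintiff resides in Tarford, which is not Selstead, so this disjunct is met. Met.
  (b) The amount in controversy is 236,500 dollars, which meets the 75,000 dollars floor. Satisfied.
  (c) Quill Group resides in Selstead. Condition met.
  (d) The amount in controversy is $236,500, within the USD 250,500 ceiling, which satisfies one of the alternatives. Satisfied.
  (e) The defendant resides in Selstead. Condition met.
  → The court has jurisdiction.
Courts with jurisdiction: the Meren Regional Court, the Sylport Regional Court, the Selstead District Court — 3 in total.

3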